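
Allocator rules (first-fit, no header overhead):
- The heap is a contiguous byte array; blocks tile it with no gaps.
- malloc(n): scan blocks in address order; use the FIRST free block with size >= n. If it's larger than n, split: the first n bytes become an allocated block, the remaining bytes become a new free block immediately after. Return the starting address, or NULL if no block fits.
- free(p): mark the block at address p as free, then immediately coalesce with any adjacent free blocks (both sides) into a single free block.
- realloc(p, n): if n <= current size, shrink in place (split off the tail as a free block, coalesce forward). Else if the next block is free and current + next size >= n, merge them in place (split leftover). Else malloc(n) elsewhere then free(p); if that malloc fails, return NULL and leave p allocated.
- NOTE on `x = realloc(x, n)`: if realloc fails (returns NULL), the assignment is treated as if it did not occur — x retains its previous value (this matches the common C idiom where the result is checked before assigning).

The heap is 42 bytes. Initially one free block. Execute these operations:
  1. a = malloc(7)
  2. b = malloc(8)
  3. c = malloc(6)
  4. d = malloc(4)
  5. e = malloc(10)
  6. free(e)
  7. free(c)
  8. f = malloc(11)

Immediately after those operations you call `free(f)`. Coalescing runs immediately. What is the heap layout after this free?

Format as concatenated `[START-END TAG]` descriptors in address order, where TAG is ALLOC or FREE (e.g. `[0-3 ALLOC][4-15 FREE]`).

Op 1: a = malloc(7) -> a = 0; heap: [0-6 ALLOC][7-41 FREE]
Op 2: b = malloc(8) -> b = 7; heap: [0-6 ALLOC][7-14 ALLOC][15-41 FREE]
Op 3: c = malloc(6) -> c = 15; heap: [0-6 ALLOC][7-14 ALLOC][15-20 ALLOC][21-41 FREE]
Op 4: d = malloc(4) -> d = 21; heap: [0-6 ALLOC][7-14 ALLOC][15-20 ALLOC][21-24 ALLOC][25-41 FREE]
Op 5: e = malloc(10) -> e = 25; heap: [0-6 ALLOC][7-14 ALLOC][15-20 ALLOC][21-24 ALLOC][25-34 ALLOC][35-41 FREE]
Op 6: free(e) -> (freed e); heap: [0-6 ALLOC][7-14 ALLOC][15-20 ALLOC][21-24 ALLOC][25-41 FREE]
Op 7: free(c) -> (freed c); heap: [0-6 ALLOC][7-14 ALLOC][15-20 FREE][21-24 ALLOC][25-41 FREE]
Op 8: f = malloc(11) -> f = 25; heap: [0-6 ALLOC][7-14 ALLOC][15-20 FREE][21-24 ALLOC][25-35 ALLOC][36-41 FREE]
free(f): f = 25 -> block [25-35 ALLOC]; mark free, coalesce with adjacent free neighbors -> [0-6 ALLOC][7-14 ALLOC][15-20 FREE][21-24 ALLOC][25-41 FREE]

Answer: [0-6 ALLOC][7-14 ALLOC][15-20 FREE][21-24 ALLOC][25-41 FREE]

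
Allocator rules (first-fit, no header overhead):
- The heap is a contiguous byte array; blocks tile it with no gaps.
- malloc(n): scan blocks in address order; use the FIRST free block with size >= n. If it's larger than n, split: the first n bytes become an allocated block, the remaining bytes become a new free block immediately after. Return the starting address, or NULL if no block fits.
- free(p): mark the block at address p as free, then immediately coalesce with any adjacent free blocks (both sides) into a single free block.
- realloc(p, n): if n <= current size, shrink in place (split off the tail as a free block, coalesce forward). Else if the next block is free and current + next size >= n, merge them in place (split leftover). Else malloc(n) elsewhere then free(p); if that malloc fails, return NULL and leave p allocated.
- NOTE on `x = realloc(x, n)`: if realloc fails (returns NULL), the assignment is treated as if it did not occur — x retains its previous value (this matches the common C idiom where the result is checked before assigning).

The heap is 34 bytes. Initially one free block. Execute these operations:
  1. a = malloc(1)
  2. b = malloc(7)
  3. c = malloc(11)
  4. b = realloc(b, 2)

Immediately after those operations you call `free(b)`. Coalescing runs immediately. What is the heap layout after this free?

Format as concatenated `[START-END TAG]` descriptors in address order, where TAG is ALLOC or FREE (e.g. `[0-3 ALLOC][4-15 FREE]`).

Answer: [0-0 ALLOC][1-7 FREE][8-18 ALLOC][19-33 FREE]

Derivation:
Op 1: a = malloc(1) -> a = 0; heap: [0-0 ALLOC][1-33 FREE]
Op 2: b = malloc(7) -> b = 1; heap: [0-0 ALLOC][1-7 ALLOC][8-33 FREE]
Op 3: c = malloc(11) -> c = 8; heap: [0-0 ALLOC][1-7 ALLOC][8-18 ALLOC][19-33 FREE]
Op 4: b = realloc(b, 2) -> b = 1; heap: [0-0 ALLOC][1-2 ALLOC][3-7 FREE][8-18 ALLOC][19-33 FREE]
free(b): b = 1 -> block [1-2 ALLOC]; mark free, coalesce with adjacent free neighbors -> [0-0 ALLOC][1-7 FREE][8-18 ALLOC][19-33 FREE]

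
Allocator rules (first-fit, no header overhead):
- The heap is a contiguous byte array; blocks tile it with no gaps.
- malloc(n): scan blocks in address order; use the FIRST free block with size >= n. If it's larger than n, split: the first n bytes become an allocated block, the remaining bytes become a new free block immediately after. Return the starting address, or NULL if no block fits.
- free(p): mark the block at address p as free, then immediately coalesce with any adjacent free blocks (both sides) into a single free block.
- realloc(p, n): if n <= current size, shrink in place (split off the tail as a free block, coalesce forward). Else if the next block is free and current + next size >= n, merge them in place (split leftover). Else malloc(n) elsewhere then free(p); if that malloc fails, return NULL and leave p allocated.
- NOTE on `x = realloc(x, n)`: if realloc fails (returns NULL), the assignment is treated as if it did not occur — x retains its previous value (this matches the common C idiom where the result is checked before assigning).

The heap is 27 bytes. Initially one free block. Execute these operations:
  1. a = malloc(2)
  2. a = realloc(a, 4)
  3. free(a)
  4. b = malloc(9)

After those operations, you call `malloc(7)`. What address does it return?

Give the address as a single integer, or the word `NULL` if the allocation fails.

Answer: 9

Derivation:
Op 1: a = malloc(2) -> a = 0; heap: [0-1 ALLOC][2-26 FREE]
Op 2: a = realloc(a, 4) -> a = 0; heap: [0-3 ALLOC][4-26 FREE]
Op 3: free(a) -> (freed a); heap: [0-26 FREE]
Op 4: b = malloc(9) -> b = 0; heap: [0-8 ALLOC][9-26 FREE]
malloc(7): first-fit scan over [0-8 ALLOC][9-26 FREE] -> 9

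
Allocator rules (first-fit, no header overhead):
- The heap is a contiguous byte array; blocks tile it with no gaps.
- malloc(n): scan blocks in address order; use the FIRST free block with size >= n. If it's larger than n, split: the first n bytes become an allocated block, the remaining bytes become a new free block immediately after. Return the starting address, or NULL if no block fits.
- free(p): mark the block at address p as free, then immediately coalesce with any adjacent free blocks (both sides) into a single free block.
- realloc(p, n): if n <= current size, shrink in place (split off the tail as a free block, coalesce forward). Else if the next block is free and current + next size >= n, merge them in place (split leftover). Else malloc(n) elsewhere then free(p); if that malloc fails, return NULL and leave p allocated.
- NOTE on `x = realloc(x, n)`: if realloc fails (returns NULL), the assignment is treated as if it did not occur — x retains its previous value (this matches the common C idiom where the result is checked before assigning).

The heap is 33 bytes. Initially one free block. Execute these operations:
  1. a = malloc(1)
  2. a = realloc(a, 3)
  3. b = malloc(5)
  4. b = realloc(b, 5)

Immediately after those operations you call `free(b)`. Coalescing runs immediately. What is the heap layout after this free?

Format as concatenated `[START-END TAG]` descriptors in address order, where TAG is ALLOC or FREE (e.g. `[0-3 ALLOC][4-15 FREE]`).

Answer: [0-2 ALLOC][3-32 FREE]

Derivation:
Op 1: a = malloc(1) -> a = 0; heap: [0-0 ALLOC][1-32 FREE]
Op 2: a = realloc(a, 3) -> a = 0; heap: [0-2 ALLOC][3-32 FREE]
Op 3: b = malloc(5) -> b = 3; heap: [0-2 ALLOC][3-7 ALLOC][8-32 FREE]
Op 4: b = realloc(b, 5) -> b = 3; heap: [0-2 ALLOC][3-7 ALLOC][8-32 FREE]
free(b): b = 3 -> block [3-7 ALLOC]; mark free, coalesce with adjacent free neighbors -> [0-2 ALLOC][3-32 FREE]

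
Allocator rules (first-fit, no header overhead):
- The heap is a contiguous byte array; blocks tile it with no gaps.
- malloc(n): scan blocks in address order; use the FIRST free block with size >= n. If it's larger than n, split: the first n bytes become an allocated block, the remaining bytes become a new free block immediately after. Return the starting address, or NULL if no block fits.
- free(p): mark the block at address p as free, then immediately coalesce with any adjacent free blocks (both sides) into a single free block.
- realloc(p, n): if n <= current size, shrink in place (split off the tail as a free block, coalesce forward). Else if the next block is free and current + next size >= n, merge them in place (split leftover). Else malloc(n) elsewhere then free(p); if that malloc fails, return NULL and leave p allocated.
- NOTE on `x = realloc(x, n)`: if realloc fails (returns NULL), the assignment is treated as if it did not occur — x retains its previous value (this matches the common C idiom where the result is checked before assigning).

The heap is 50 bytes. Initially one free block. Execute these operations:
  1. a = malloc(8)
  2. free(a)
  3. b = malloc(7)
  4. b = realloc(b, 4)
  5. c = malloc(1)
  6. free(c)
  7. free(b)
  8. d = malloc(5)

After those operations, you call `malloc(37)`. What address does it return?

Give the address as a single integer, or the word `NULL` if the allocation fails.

Op 1: a = malloc(8) -> a = 0; heap: [0-7 ALLOC][8-49 FREE]
Op 2: free(a) -> (freed a); heap: [0-49 FREE]
Op 3: b = malloc(7) -> b = 0; heap: [0-6 ALLOC][7-49 FREE]
Op 4: b = realloc(b, 4) -> b = 0; heap: [0-3 ALLOC][4-49 FREE]
Op 5: c = malloc(1) -> c = 4; heap: [0-3 ALLOC][4-4 ALLOC][5-49 FREE]
Op 6: free(c) -> (freed c); heap: [0-3 ALLOC][4-49 FREE]
Op 7: free(b) -> (freed b); heap: [0-49 FREE]
Op 8: d = malloc(5) -> d = 0; heap: [0-4 ALLOC][5-49 FREE]
malloc(37): first-fit scan over [0-4 ALLOC][5-49 FREE] -> 5

Answer: 5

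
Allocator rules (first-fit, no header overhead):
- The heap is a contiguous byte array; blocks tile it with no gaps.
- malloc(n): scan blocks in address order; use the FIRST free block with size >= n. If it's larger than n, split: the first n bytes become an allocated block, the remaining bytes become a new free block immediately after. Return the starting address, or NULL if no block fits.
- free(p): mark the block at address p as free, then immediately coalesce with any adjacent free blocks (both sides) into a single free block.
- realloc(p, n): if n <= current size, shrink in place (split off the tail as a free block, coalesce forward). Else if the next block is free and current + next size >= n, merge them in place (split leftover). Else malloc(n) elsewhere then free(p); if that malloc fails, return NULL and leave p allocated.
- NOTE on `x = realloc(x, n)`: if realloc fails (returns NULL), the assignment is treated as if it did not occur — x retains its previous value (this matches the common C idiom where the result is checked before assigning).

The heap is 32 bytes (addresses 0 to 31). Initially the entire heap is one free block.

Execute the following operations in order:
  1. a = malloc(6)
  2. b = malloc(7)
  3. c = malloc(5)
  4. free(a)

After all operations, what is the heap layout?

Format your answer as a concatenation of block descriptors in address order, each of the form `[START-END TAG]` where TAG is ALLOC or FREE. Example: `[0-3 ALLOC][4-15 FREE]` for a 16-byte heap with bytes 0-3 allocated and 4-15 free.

Answer: [0-5 FREE][6-12 ALLOC][13-17 ALLOC][18-31 FREE]

Derivation:
Op 1: a = malloc(6) -> a = 0; heap: [0-5 ALLOC][6-31 FREE]
Op 2: b = malloc(7) -> b = 6; heap: [0-5 ALLOC][6-12 ALLOC][13-31 FREE]
Op 3: c = malloc(5) -> c = 13; heap: [0-5 ALLOC][6-12 ALLOC][13-17 ALLOC][18-31 FREE]
Op 4: free(a) -> (freed a); heap: [0-5 FREE][6-12 ALLOC][13-17 ALLOC][18-31 FREE]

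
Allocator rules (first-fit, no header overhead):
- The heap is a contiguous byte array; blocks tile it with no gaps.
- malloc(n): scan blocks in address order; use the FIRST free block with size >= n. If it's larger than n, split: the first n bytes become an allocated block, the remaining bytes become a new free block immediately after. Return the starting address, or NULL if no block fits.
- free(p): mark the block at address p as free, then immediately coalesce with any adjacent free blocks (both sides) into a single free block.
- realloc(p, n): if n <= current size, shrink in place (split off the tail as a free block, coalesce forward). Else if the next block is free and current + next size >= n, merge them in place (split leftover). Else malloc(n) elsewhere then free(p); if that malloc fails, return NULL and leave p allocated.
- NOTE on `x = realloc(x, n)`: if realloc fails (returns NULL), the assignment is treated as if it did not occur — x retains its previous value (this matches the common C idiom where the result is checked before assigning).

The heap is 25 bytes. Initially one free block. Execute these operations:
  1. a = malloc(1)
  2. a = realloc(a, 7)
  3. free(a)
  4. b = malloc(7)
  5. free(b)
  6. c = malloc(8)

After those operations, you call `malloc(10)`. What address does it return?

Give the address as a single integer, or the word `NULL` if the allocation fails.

Answer: 8

Derivation:
Op 1: a = malloc(1) -> a = 0; heap: [0-0 ALLOC][1-24 FREE]
Op 2: a = realloc(a, 7) -> a = 0; heap: [0-6 ALLOC][7-24 FREE]
Op 3: free(a) -> (freed a); heap: [0-24 FREE]
Op 4: b = malloc(7) -> b = 0; heap: [0-6 ALLOC][7-24 FREE]
Op 5: free(b) -> (freed b); heap: [0-24 FREE]
Op 6: c = malloc(8) -> c = 0; heap: [0-7 ALLOC][8-24 FREE]
malloc(10): first-fit scan over [0-7 ALLOC][8-24 FREE] -> 8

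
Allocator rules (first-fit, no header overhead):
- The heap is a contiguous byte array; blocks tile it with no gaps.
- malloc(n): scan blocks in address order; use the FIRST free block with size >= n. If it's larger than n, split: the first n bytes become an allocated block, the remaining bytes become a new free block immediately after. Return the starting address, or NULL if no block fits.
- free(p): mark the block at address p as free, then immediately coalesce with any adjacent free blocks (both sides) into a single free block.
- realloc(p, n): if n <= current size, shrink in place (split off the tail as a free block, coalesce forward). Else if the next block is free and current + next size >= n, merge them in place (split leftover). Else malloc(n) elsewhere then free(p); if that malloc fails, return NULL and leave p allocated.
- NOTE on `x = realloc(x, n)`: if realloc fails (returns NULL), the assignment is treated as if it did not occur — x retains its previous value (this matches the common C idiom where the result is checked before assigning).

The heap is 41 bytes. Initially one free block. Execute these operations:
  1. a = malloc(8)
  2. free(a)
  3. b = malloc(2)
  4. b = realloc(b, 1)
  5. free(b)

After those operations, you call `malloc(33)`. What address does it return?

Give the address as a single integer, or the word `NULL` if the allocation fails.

Op 1: a = malloc(8) -> a = 0; heap: [0-7 ALLOC][8-40 FREE]
Op 2: free(a) -> (freed a); heap: [0-40 FREE]
Op 3: b = malloc(2) -> b = 0; heap: [0-1 ALLOC][2-40 FREE]
Op 4: b = realloc(b, 1) -> b = 0; heap: [0-0 ALLOC][1-40 FREE]
Op 5: free(b) -> (freed b); heap: [0-40 FREE]
malloc(33): first-fit scan over [0-40 FREE] -> 0

Answer: 0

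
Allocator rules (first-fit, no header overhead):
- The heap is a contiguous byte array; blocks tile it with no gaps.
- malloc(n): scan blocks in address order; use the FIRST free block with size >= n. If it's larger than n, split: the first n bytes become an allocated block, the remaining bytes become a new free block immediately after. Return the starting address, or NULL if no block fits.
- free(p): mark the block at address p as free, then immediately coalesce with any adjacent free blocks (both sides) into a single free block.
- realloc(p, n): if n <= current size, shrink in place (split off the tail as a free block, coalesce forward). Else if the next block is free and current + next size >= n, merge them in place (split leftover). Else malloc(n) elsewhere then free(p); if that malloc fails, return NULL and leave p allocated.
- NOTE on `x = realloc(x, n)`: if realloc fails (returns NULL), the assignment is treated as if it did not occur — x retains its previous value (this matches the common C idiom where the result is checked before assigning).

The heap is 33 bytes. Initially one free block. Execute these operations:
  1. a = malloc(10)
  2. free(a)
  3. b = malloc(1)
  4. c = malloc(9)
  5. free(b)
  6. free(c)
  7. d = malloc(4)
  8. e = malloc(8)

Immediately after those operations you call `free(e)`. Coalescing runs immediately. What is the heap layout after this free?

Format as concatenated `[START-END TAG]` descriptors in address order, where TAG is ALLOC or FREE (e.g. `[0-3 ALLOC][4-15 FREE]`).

Op 1: a = malloc(10) -> a = 0; heap: [0-9 ALLOC][10-32 FREE]
Op 2: free(a) -> (freed a); heap: [0-32 FREE]
Op 3: b = malloc(1) -> b = 0; heap: [0-0 ALLOC][1-32 FREE]
Op 4: c = malloc(9) -> c = 1; heap: [0-0 ALLOC][1-9 ALLOC][10-32 FREE]
Op 5: free(b) -> (freed b); heap: [0-0 FREE][1-9 ALLOC][10-32 FREE]
Op 6: free(c) -> (freed c); heap: [0-32 FREE]
Op 7: d = malloc(4) -> d = 0; heap: [0-3 ALLOC][4-32 FREE]
Op 8: e = malloc(8) -> e = 4; heap: [0-3 ALLOC][4-11 ALLOC][12-32 FREE]
free(e): e = 4 -> block [4-11 ALLOC]; mark free, coalesce with adjacent free neighbors -> [0-3 ALLOC][4-32 FREE]

Answer: [0-3 ALLOC][4-32 FREE]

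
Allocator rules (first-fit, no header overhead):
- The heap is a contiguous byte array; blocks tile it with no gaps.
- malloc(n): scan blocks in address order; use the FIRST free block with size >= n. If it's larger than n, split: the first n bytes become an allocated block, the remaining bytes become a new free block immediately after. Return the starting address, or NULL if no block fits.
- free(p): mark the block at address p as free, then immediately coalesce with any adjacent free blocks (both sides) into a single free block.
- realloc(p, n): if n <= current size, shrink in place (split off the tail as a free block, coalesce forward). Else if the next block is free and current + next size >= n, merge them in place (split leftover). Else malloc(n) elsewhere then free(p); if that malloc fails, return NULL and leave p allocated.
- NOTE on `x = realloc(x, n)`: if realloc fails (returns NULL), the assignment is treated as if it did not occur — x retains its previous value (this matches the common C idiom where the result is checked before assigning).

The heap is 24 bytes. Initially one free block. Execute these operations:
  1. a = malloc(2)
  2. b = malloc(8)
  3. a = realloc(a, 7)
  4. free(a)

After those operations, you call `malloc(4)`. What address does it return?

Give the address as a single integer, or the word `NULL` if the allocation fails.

Answer: 10

Derivation:
Op 1: a = malloc(2) -> a = 0; heap: [0-1 ALLOC][2-23 FREE]
Op 2: b = malloc(8) -> b = 2; heap: [0-1 ALLOC][2-9 ALLOC][10-23 FREE]
Op 3: a = realloc(a, 7) -> a = 10; heap: [0-1 FREE][2-9 ALLOC][10-16 ALLOC][17-23 FREE]
Op 4: free(a) -> (freed a); heap: [0-1 FREE][2-9 ALLOC][10-23 FREE]
malloc(4): first-fit scan over [0-1 FREE][2-9 ALLOC][10-23 FREE] -> 10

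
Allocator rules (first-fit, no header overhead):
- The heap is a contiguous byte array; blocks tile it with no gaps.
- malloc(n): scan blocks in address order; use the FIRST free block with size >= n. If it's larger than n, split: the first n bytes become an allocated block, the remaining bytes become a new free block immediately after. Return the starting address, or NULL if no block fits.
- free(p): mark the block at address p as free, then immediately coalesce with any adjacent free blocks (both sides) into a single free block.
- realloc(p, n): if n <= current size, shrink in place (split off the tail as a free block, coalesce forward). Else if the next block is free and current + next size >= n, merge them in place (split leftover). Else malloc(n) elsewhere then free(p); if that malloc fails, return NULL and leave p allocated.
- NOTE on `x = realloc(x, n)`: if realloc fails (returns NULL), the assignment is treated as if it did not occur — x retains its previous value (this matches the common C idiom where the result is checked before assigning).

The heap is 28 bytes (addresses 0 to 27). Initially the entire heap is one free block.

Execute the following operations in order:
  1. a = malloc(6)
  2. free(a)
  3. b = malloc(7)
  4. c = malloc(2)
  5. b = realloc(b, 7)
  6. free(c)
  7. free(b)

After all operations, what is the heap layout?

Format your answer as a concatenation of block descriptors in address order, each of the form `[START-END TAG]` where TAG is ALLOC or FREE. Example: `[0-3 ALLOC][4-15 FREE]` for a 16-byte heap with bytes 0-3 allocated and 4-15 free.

Op 1: a = malloc(6) -> a = 0; heap: [0-5 ALLOC][6-27 FREE]
Op 2: free(a) -> (freed a); heap: [0-27 FREE]
Op 3: b = malloc(7) -> b = 0; heap: [0-6 ALLOC][7-27 FREE]
Op 4: c = malloc(2) -> c = 7; heap: [0-6 ALLOC][7-8 ALLOC][9-27 FREE]
Op 5: b = realloc(b, 7) -> b = 0; heap: [0-6 ALLOC][7-8 ALLOC][9-27 FREE]
Op 6: free(c) -> (freed c); heap: [0-6 ALLOC][7-27 FREE]
Op 7: free(b) -> (freed b); heap: [0-27 FREE]

Answer: [0-27 FREE]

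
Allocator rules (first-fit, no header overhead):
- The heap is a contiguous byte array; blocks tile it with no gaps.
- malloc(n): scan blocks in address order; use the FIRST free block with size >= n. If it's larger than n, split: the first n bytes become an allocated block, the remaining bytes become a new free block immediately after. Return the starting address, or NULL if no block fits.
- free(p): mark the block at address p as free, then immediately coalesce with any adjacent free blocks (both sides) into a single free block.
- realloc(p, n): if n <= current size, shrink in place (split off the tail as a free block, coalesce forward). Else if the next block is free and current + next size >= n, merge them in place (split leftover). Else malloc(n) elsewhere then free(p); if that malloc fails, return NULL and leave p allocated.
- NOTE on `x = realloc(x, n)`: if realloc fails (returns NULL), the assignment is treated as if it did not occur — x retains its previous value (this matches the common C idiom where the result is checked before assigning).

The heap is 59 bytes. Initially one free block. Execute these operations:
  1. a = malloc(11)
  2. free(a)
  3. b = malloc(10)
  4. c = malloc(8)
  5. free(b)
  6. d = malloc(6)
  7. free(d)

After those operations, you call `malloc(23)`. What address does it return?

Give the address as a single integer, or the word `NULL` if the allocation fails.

Answer: 18

Derivation:
Op 1: a = malloc(11) -> a = 0; heap: [0-10 ALLOC][11-58 FREE]
Op 2: free(a) -> (freed a); heap: [0-58 FREE]
Op 3: b = malloc(10) -> b = 0; heap: [0-9 ALLOC][10-58 FREE]
Op 4: c = malloc(8) -> c = 10; heap: [0-9 ALLOC][10-17 ALLOC][18-58 FREE]
Op 5: free(b) -> (freed b); heap: [0-9 FREE][10-17 ALLOC][18-58 FREE]
Op 6: d = malloc(6) -> d = 0; heap: [0-5 ALLOC][6-9 FREE][10-17 ALLOC][18-58 FREE]
Op 7: free(d) -> (freed d); heap: [0-9 FREE][10-17 ALLOC][18-58 FREE]
malloc(23): first-fit scan over [0-9 FREE][10-17 ALLOC][18-58 FREE] -> 18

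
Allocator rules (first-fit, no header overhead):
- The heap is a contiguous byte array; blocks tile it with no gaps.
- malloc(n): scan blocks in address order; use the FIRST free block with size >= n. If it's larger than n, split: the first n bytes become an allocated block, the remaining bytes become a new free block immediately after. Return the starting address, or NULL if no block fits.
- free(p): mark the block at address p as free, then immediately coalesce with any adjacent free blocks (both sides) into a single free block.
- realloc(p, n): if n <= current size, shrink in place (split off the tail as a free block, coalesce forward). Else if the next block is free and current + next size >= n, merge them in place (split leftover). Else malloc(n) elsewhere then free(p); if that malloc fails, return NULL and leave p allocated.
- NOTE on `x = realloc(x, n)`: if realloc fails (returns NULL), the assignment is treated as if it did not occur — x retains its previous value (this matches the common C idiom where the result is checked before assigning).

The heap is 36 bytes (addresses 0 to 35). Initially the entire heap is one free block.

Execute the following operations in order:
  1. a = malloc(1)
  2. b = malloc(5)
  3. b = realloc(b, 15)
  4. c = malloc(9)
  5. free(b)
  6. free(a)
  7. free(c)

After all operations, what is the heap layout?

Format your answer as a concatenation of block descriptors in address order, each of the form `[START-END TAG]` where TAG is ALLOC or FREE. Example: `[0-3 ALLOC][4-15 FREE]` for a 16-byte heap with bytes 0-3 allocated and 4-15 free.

Answer: [0-35 FREE]

Derivation:
Op 1: a = malloc(1) -> a = 0; heap: [0-0 ALLOC][1-35 FREE]
Op 2: b = malloc(5) -> b = 1; heap: [0-0 ALLOC][1-5 ALLOC][6-35 FREE]
Op 3: b = realloc(b, 15) -> b = 1; heap: [0-0 ALLOC][1-15 ALLOC][16-35 FREE]
Op 4: c = malloc(9) -> c = 16; heap: [0-0 ALLOC][1-15 ALLOC][16-24 ALLOC][25-35 FREE]
Op 5: free(b) -> (freed b); heap: [0-0 ALLOC][1-15 FREE][16-24 ALLOC][25-35 FREE]
Op 6: free(a) -> (freed a); heap: [0-15 FREE][16-24 ALLOC][25-35 FREE]
Op 7: free(c) -> (freed c); heap: [0-35 FREE]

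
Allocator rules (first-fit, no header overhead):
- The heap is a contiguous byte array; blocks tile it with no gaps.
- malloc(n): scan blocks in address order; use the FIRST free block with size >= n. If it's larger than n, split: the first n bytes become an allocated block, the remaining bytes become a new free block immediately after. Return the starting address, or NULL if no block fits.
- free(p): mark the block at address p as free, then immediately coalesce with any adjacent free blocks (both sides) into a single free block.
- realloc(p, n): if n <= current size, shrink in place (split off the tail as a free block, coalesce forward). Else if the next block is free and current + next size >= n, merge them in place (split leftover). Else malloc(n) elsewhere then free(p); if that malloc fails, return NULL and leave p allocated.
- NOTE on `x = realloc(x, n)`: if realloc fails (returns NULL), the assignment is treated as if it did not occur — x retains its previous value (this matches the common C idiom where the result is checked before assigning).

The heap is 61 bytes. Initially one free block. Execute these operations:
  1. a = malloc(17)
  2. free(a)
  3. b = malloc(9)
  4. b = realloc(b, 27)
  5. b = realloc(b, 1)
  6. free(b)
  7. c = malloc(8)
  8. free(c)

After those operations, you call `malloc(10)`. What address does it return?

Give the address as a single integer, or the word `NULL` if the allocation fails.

Answer: 0

Derivation:
Op 1: a = malloc(17) -> a = 0; heap: [0-16 ALLOC][17-60 FREE]
Op 2: free(a) -> (freed a); heap: [0-60 FREE]
Op 3: b = malloc(9) -> b = 0; heap: [0-8 ALLOC][9-60 FREE]
Op 4: b = realloc(b, 27) -> b = 0; heap: [0-26 ALLOC][27-60 FREE]
Op 5: b = realloc(b, 1) -> b = 0; heap: [0-0 ALLOC][1-60 FREE]
Op 6: free(b) -> (freed b); heap: [0-60 FREE]
Op 7: c = malloc(8) -> c = 0; heap: [0-7 ALLOC][8-60 FREE]
Op 8: free(c) -> (freed c); heap: [0-60 FREE]
malloc(10): first-fit scan over [0-60 FREE] -> 0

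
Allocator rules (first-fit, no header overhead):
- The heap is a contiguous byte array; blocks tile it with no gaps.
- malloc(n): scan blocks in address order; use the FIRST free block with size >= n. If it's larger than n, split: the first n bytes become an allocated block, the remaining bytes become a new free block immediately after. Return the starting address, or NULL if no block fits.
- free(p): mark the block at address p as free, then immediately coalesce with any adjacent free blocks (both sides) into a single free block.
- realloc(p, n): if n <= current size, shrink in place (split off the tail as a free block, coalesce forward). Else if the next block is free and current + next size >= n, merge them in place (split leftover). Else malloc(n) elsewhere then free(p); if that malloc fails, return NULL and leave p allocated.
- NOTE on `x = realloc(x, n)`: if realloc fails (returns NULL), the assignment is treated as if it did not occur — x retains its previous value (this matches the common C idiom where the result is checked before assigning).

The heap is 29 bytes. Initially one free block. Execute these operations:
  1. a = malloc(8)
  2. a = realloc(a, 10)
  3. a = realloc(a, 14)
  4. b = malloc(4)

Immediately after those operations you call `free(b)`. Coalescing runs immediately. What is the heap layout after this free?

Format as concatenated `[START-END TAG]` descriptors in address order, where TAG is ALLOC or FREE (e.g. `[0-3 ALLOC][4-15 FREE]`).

Op 1: a = malloc(8) -> a = 0; heap: [0-7 ALLOC][8-28 FREE]
Op 2: a = realloc(a, 10) -> a = 0; heap: [0-9 ALLOC][10-28 FREE]
Op 3: a = realloc(a, 14) -> a = 0; heap: [0-13 ALLOC][14-28 FREE]
Op 4: b = malloc(4) -> b = 14; heap: [0-13 ALLOC][14-17 ALLOC][18-28 FREE]
free(b): b = 14 -> block [14-17 ALLOC]; mark free, coalesce with adjacent free neighbors -> [0-13 ALLOC][14-28 FREE]

Answer: [0-13 ALLOC][14-28 FREE]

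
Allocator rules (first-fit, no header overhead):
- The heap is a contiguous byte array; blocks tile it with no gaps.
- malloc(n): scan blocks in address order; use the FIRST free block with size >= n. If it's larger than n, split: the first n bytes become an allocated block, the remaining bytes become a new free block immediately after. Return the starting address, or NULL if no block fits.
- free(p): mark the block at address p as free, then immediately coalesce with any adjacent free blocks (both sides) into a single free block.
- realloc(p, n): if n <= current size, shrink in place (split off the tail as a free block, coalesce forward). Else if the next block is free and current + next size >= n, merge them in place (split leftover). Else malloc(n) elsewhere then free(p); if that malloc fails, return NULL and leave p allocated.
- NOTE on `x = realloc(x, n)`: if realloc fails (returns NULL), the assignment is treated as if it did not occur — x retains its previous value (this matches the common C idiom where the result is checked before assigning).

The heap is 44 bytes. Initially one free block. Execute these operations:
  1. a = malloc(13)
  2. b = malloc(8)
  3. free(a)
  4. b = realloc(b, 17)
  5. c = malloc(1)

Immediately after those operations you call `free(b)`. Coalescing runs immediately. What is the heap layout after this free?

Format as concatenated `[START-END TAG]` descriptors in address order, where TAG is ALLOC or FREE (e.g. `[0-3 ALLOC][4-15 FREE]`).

Answer: [0-0 ALLOC][1-43 FREE]

Derivation:
Op 1: a = malloc(13) -> a = 0; heap: [0-12 ALLOC][13-43 FREE]
Op 2: b = malloc(8) -> b = 13; heap: [0-12 ALLOC][13-20 ALLOC][21-43 FREE]
Op 3: free(a) -> (freed a); heap: [0-12 FREE][13-20 ALLOC][21-43 FREE]
Op 4: b = realloc(b, 17) -> b = 13; heap: [0-12 FREE][13-29 ALLOC][30-43 FREE]
Op 5: c = malloc(1) -> c = 0; heap: [0-0 ALLOC][1-12 FREE][13-29 ALLOC][30-43 FREE]
free(b): b = 13 -> block [13-29 ALLOC]; mark free, coalesce with adjacent free neighbors -> [0-0 ALLOC][1-43 FREE]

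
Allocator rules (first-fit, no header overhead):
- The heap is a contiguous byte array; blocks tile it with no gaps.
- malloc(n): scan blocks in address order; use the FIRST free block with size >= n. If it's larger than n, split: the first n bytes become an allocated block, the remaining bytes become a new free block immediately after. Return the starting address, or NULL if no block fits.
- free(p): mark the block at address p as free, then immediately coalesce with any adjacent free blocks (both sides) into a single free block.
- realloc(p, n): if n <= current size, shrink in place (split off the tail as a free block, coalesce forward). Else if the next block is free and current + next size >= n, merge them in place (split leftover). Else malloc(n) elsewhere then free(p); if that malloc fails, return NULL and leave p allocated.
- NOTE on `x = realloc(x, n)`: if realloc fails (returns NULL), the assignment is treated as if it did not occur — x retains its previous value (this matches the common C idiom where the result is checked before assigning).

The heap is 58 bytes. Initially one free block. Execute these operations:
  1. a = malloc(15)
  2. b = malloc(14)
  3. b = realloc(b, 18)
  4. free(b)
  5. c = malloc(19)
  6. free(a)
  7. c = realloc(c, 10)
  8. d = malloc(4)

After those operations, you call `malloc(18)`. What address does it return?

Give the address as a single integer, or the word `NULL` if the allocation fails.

Op 1: a = malloc(15) -> a = 0; heap: [0-14 ALLOC][15-57 FREE]
Op 2: b = malloc(14) -> b = 15; heap: [0-14 ALLOC][15-28 ALLOC][29-57 FREE]
Op 3: b = realloc(b, 18) -> b = 15; heap: [0-14 ALLOC][15-32 ALLOC][33-57 FREE]
Op 4: free(b) -> (freed b); heap: [0-14 ALLOC][15-57 FREE]
Op 5: c = malloc(19) -> c = 15; heap: [0-14 ALLOC][15-33 ALLOC][34-57 FREE]
Op 6: free(a) -> (freed a); heap: [0-14 FREE][15-33 ALLOC][34-57 FREE]
Op 7: c = realloc(c, 10) -> c = 15; heap: [0-14 FREE][15-24 ALLOC][25-57 FREE]
Op 8: d = malloc(4) -> d = 0; heap: [0-3 ALLOC][4-14 FREE][15-24 ALLOC][25-57 FREE]
malloc(18): first-fit scan over [0-3 ALLOC][4-14 FREE][15-24 ALLOC][25-57 FREE] -> 25

Answer: 25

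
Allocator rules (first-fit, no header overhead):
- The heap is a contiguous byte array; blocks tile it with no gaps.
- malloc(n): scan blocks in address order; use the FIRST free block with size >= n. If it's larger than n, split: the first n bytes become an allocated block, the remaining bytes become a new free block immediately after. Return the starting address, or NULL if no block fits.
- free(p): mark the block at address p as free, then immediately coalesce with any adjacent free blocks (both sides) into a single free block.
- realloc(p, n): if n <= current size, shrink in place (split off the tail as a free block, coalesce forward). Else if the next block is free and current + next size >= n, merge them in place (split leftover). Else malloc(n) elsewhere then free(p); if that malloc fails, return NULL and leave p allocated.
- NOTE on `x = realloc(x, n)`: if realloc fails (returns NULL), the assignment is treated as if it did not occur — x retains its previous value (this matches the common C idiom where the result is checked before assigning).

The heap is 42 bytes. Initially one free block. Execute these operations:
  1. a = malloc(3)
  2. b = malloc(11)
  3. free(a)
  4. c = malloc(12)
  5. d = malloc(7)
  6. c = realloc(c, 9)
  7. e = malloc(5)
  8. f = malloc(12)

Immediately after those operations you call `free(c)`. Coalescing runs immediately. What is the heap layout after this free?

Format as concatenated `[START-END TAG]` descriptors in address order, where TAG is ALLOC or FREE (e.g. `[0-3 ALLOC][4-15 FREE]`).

Answer: [0-2 FREE][3-13 ALLOC][14-25 FREE][26-32 ALLOC][33-37 ALLOC][38-41 FREE]

Derivation:
Op 1: a = malloc(3) -> a = 0; heap: [0-2 ALLOC][3-41 FREE]
Op 2: b = malloc(11) -> b = 3; heap: [0-2 ALLOC][3-13 ALLOC][14-41 FREE]
Op 3: free(a) -> (freed a); heap: [0-2 FREE][3-13 ALLOC][14-41 FREE]
Op 4: c = malloc(12) -> c = 14; heap: [0-2 FREE][3-13 ALLOC][14-25 ALLOC][26-41 FREE]
Op 5: d = malloc(7) -> d = 26; heap: [0-2 FREE][3-13 ALLOC][14-25 ALLOC][26-32 ALLOC][33-41 FREE]
Op 6: c = realloc(c, 9) -> c = 14; heap: [0-2 FREE][3-13 ALLOC][14-22 ALLOC][23-25 FREE][26-32 ALLOC][33-41 FREE]
Op 7: e = malloc(5) -> e = 33; heap: [0-2 FREE][3-13 ALLOC][14-22 ALLOC][23-25 FREE][26-32 ALLOC][33-37 ALLOC][38-41 FREE]
Op 8: f = malloc(12) -> f = NULL; heap: [0-2 FREE][3-13 ALLOC][14-22 ALLOC][23-25 FREE][26-32 ALLOC][33-37 ALLOC][38-41 FREE]
free(c): c = 14 -> block [14-22 ALLOC]; mark free, coalesce with adjacent free neighbors -> [0-2 FREE][3-13 ALLOC][14-25 FREE][26-32 ALLOC][33-37 ALLOC][38-41 FREE]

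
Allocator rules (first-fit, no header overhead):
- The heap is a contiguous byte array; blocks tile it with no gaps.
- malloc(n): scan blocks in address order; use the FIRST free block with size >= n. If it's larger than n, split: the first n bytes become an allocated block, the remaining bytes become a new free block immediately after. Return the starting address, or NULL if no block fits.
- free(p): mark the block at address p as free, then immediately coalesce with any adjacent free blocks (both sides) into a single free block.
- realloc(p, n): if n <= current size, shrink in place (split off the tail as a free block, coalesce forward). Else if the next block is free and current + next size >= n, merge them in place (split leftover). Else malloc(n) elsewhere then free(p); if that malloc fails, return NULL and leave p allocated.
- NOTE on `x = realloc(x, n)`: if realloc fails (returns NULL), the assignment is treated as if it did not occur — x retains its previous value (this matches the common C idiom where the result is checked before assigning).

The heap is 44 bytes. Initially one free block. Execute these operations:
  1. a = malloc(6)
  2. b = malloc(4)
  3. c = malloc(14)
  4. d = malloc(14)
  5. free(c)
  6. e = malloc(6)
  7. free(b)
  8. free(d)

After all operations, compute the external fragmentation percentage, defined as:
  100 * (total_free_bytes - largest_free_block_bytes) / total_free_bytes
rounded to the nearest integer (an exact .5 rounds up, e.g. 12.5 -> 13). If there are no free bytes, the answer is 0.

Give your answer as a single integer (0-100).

Op 1: a = malloc(6) -> a = 0; heap: [0-5 ALLOC][6-43 FREE]
Op 2: b = malloc(4) -> b = 6; heap: [0-5 ALLOC][6-9 ALLOC][10-43 FREE]
Op 3: c = malloc(14) -> c = 10; heap: [0-5 ALLOC][6-9 ALLOC][10-23 ALLOC][24-43 FREE]
Op 4: d = malloc(14) -> d = 24; heap: [0-5 ALLOC][6-9 ALLOC][10-23 ALLOC][24-37 ALLOC][38-43 FREE]
Op 5: free(c) -> (freed c); heap: [0-5 ALLOC][6-9 ALLOC][10-23 FREE][24-37 ALLOC][38-43 FREE]
Op 6: e = malloc(6) -> e = 10; heap: [0-5 ALLOC][6-9 ALLOC][10-15 ALLOC][16-23 FREE][24-37 ALLOC][38-43 FREE]
Op 7: free(b) -> (freed b); heap: [0-5 ALLOC][6-9 FREE][10-15 ALLOC][16-23 FREE][24-37 ALLOC][38-43 FREE]
Op 8: free(d) -> (freed d); heap: [0-5 ALLOC][6-9 FREE][10-15 ALLOC][16-43 FREE]
Free blocks: [4 28] total_free=32 largest=28 -> 100*(32-28)/32 = 400/32 = 12.5 -> rounds to 13

Answer: 13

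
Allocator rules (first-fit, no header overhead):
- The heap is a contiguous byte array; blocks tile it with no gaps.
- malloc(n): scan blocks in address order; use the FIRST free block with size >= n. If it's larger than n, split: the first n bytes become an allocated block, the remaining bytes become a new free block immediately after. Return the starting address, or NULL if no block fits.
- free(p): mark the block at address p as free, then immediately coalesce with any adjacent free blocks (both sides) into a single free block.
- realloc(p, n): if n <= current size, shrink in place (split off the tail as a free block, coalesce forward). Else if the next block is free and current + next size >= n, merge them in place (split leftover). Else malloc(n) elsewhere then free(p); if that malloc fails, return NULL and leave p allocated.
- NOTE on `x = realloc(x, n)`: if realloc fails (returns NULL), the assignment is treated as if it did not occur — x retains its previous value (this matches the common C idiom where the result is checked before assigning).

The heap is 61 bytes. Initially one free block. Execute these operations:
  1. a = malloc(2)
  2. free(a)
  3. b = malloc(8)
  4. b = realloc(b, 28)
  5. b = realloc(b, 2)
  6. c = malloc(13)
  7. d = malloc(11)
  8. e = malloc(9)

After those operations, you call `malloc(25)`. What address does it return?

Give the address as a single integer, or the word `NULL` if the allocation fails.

Op 1: a = malloc(2) -> a = 0; heap: [0-1 ALLOC][2-60 FREE]
Op 2: free(a) -> (freed a); heap: [0-60 FREE]
Op 3: b = malloc(8) -> b = 0; heap: [0-7 ALLOC][8-60 FREE]
Op 4: b = realloc(b, 28) -> b = 0; heap: [0-27 ALLOC][28-60 FREE]
Op 5: b = realloc(b, 2) -> b = 0; heap: [0-1 ALLOC][2-60 FREE]
Op 6: c = malloc(13) -> c = 2; heap: [0-1 ALLOC][2-14 ALLOC][15-60 FREE]
Op 7: d = malloc(11) -> d = 15; heap: [0-1 ALLOC][2-14 ALLOC][15-25 ALLOC][26-60 FREE]
Op 8: e = malloc(9) -> e = 26; heap: [0-1 ALLOC][2-14 ALLOC][15-25 ALLOC][26-34 ALLOC][35-60 FREE]
malloc(25): first-fit scan over [0-1 ALLOC][2-14 ALLOC][15-25 ALLOC][26-34 ALLOC][35-60 FREE] -> 35

Answer: 35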